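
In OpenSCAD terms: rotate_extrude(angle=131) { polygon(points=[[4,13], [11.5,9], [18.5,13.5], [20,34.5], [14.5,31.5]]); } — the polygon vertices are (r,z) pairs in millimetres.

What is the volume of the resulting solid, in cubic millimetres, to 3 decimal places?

Volume = 6749.969 mm³

Profile (r,z), 5 vertices: (4,13) (11.5,9) (18.5,13.5) (20,34.5) (14.5,31.5)
edge 0: (4,13)→(11.5,9)  cross = 4·9 − 11.5·13 = -113.5000; (r_i+r_j)·cross = 15.5·-113.5000 = -1759.2500
edge 1: (11.5,9)→(18.5,13.5)  cross = 11.5·13.5 − 18.5·9 = -11.2500; (r_i+r_j)·cross = 30·-11.2500 = -337.5000
edge 2: (18.5,13.5)→(20,34.5)  cross = 18.5·34.5 − 20·13.5 = 368.2500; (r_i+r_j)·cross = 38.5·368.2500 = 14177.6250
edge 3: (20,34.5)→(14.5,31.5)  cross = 20·31.5 − 14.5·34.5 = 129.7500; (r_i+r_j)·cross = 34.5·129.7500 = 4476.3750
edge 4: (14.5,31.5)→(4,13)  cross = 14.5·13 − 4·31.5 = 62.5000; (r_i+r_j)·cross = 18.5·62.5000 = 1156.2500
Σcross = 435.7500 → A = |Σcross|/2 = 217.8750 mm²
Σ(r_i+r_j)·cross = 17713.5000 → first moment M = |Σ|/6 = 2952.2500
R_c = M/A = 2952.2500/217.8750 = 13.5502 mm
θ = 131° = 2.286381 rad
V = θ·R_c·A = 2.286381·13.5502·217.8750 = 6749.969 mm³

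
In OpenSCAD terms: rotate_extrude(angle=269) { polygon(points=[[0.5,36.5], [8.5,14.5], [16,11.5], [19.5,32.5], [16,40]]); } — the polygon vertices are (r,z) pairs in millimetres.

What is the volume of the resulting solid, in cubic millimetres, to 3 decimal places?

Volume = 18012.121 mm³

Profile (r,z), 5 vertices: (0.5,36.5) (8.5,14.5) (16,11.5) (19.5,32.5) (16,40)
edge 0: (0.5,36.5)→(8.5,14.5)  cross = 0.5·14.5 − 8.5·36.5 = -303.0000; (r_i+r_j)·cross = 9·-303.0000 = -2727.0000
edge 1: (8.5,14.5)→(16,11.5)  cross = 8.5·11.5 − 16·14.5 = -134.2500; (r_i+r_j)·cross = 24.5·-134.2500 = -3289.1250
edge 2: (16,11.5)→(19.5,32.5)  cross = 16·32.5 − 19.5·11.5 = 295.7500; (r_i+r_j)·cross = 35.5·295.7500 = 10499.1250
edge 3: (19.5,32.5)→(16,40)  cross = 19.5·40 − 16·32.5 = 260.0000; (r_i+r_j)·cross = 35.5·260.0000 = 9230.0000
edge 4: (16,40)→(0.5,36.5)  cross = 16·36.5 − 0.5·40 = 564.0000; (r_i+r_j)·cross = 16.5·564.0000 = 9306.0000
Σcross = 682.5000 → A = |Σcross|/2 = 341.2500 mm²
Σ(r_i+r_j)·cross = 23019.0000 → first moment M = |Σ|/6 = 3836.5000
R_c = M/A = 3836.5000/341.2500 = 11.2425 mm
θ = 269° = 4.694936 rad
V = θ·R_c·A = 4.694936·11.2425·341.2500 = 18012.121 mm³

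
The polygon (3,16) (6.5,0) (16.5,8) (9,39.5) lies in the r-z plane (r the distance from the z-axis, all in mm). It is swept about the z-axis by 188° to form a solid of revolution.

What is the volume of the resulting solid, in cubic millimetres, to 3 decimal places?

Volume = 8365.810 mm³

Profile (r,z), 4 vertices: (3,16) (6.5,0) (16.5,8) (9,39.5)
edge 0: (3,16)→(6.5,0)  cross = 3·0 − 6.5·16 = -104.0000; (r_i+r_j)·cross = 9.5·-104.0000 = -988.0000
edge 1: (6.5,0)→(16.5,8)  cross = 6.5·8 − 16.5·0 = 52.0000; (r_i+r_j)·cross = 23·52.0000 = 1196.0000
edge 2: (16.5,8)→(9,39.5)  cross = 16.5·39.5 − 9·8 = 579.7500; (r_i+r_j)·cross = 25.5·579.7500 = 14783.6250
edge 3: (9,39.5)→(3,16)  cross = 9·16 − 3·39.5 = 25.5000; (r_i+r_j)·cross = 12·25.5000 = 306.0000
Σcross = 553.2500 → A = |Σcross|/2 = 276.6250 mm²
Σ(r_i+r_j)·cross = 15297.6250 → first moment M = |Σ|/6 = 2549.6042
R_c = M/A = 2549.6042/276.6250 = 9.2168 mm
θ = 188° = 3.281219 rad
V = θ·R_c·A = 3.281219·9.2168·276.6250 = 8365.810 mm³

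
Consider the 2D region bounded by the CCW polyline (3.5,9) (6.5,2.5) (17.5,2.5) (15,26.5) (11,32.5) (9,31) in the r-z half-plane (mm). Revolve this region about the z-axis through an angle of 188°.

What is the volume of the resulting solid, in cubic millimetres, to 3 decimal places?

Profile (r,z), 6 vertices: (3.5,9) (6.5,2.5) (17.5,2.5) (15,26.5) (11,32.5) (9,31)
edge 0: (3.5,9)→(6.5,2.5)  cross = 3.5·2.5 − 6.5·9 = -49.7500; (r_i+r_j)·cross = 10·-49.7500 = -497.5000
edge 1: (6.5,2.5)→(17.5,2.5)  cross = 6.5·2.5 − 17.5·2.5 = -27.5000; (r_i+r_j)·cross = 24·-27.5000 = -660.0000
edge 2: (17.5,2.5)→(15,26.5)  cross = 17.5·26.5 − 15·2.5 = 426.2500; (r_i+r_j)·cross = 32.5·426.2500 = 13853.1250
edge 3: (15,26.5)→(11,32.5)  cross = 15·32.5 − 11·26.5 = 196.0000; (r_i+r_j)·cross = 26·196.0000 = 5096.0000
edge 4: (11,32.5)→(9,31)  cross = 11·31 − 9·32.5 = 48.5000; (r_i+r_j)·cross = 20·48.5000 = 970.0000
edge 5: (9,31)→(3.5,9)  cross = 9·9 − 3.5·31 = -27.5000; (r_i+r_j)·cross = 12.5·-27.5000 = -343.7500
Σcross = 566.0000 → A = |Σcross|/2 = 283.0000 mm²
Σ(r_i+r_j)·cross = 18417.8750 → first moment M = |Σ|/6 = 3069.6458
R_c = M/A = 3069.6458/283.0000 = 10.8468 mm
θ = 188° = 3.281219 rad
V = θ·R_c·A = 3.281219·10.8468·283.0000 = 10072.180 mm³

Volume = 10072.180 mm³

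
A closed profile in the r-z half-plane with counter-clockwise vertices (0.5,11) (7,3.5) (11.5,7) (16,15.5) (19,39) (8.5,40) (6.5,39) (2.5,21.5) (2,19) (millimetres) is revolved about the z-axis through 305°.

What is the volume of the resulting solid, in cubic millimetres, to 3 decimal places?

Volume = 23280.254 mm³

Profile (r,z), 9 vertices: (0.5,11) (7,3.5) (11.5,7) (16,15.5) (19,39) (8.5,40) (6.5,39) (2.5,21.5) (2,19)
edge 0: (0.5,11)→(7,3.5)  cross = 0.5·3.5 − 7·11 = -75.2500; (r_i+r_j)·cross = 7.5·-75.2500 = -564.3750
edge 1: (7,3.5)→(11.5,7)  cross = 7·7 − 11.5·3.5 = 8.7500; (r_i+r_j)·cross = 18.5·8.7500 = 161.8750
edge 2: (11.5,7)→(16,15.5)  cross = 11.5·15.5 − 16·7 = 66.2500; (r_i+r_j)·cross = 27.5·66.2500 = 1821.8750
edge 3: (16,15.5)→(19,39)  cross = 16·39 − 19·15.5 = 329.5000; (r_i+r_j)·cross = 35·329.5000 = 11532.5000
edge 4: (19,39)→(8.5,40)  cross = 19·40 − 8.5·39 = 428.5000; (r_i+r_j)·cross = 27.5·428.5000 = 11783.7500
edge 5: (8.5,40)→(6.5,39)  cross = 8.5·39 − 6.5·40 = 71.5000; (r_i+r_j)·cross = 15·71.5000 = 1072.5000
edge 6: (6.5,39)→(2.5,21.5)  cross = 6.5·21.5 − 2.5·39 = 42.2500; (r_i+r_j)·cross = 9·42.2500 = 380.2500
edge 7: (2.5,21.5)→(2,19)  cross = 2.5·19 − 2·21.5 = 4.5000; (r_i+r_j)·cross = 4.5·4.5000 = 20.2500
edge 8: (2,19)→(0.5,11)  cross = 2·11 − 0.5·19 = 12.5000; (r_i+r_j)·cross = 2.5·12.5000 = 31.2500
Σcross = 888.5000 → A = |Σcross|/2 = 444.2500 mm²
Σ(r_i+r_j)·cross = 26239.8750 → first moment M = |Σ|/6 = 4373.3125
R_c = M/A = 4373.3125/444.2500 = 9.8443 mm
θ = 305° = 5.323254 rad
V = θ·R_c·A = 5.323254·9.8443·444.2500 = 23280.254 mm³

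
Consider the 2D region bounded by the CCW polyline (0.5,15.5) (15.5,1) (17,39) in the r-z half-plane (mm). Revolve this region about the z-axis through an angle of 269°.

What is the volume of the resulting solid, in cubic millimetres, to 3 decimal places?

Volume = 15280.255 mm³

Profile (r,z), 3 vertices: (0.5,15.5) (15.5,1) (17,39)
edge 0: (0.5,15.5)→(15.5,1)  cross = 0.5·1 − 15.5·15.5 = -239.7500; (r_i+r_j)·cross = 16·-239.7500 = -3836.0000
edge 1: (15.5,1)→(17,39)  cross = 15.5·39 − 17·1 = 587.5000; (r_i+r_j)·cross = 32.5·587.5000 = 19093.7500
edge 2: (17,39)→(0.5,15.5)  cross = 17·15.5 − 0.5·39 = 244.0000; (r_i+r_j)·cross = 17.5·244.0000 = 4270.0000
Σcross = 591.7500 → A = |Σcross|/2 = 295.8750 mm²
Σ(r_i+r_j)·cross = 19527.7500 → first moment M = |Σ|/6 = 3254.6250
R_c = M/A = 3254.6250/295.8750 = 11.0000 mm
θ = 269° = 4.694936 rad
V = θ·R_c·A = 4.694936·11.0000·295.8750 = 15280.255 mm³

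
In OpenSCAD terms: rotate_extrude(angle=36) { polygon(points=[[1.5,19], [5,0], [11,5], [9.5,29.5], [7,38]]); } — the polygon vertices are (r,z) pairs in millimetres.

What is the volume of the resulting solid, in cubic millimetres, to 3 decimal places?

Volume = 906.480 mm³

Profile (r,z), 5 vertices: (1.5,19) (5,0) (11,5) (9.5,29.5) (7,38)
edge 0: (1.5,19)→(5,0)  cross = 1.5·0 − 5·19 = -95.0000; (r_i+r_j)·cross = 6.5·-95.0000 = -617.5000
edge 1: (5,0)→(11,5)  cross = 5·5 − 11·0 = 25.0000; (r_i+r_j)·cross = 16·25.0000 = 400.0000
edge 2: (11,5)→(9.5,29.5)  cross = 11·29.5 − 9.5·5 = 277.0000; (r_i+r_j)·cross = 20.5·277.0000 = 5678.5000
edge 3: (9.5,29.5)→(7,38)  cross = 9.5·38 − 7·29.5 = 154.5000; (r_i+r_j)·cross = 16.5·154.5000 = 2549.2500
edge 4: (7,38)→(1.5,19)  cross = 7·19 − 1.5·38 = 76.0000; (r_i+r_j)·cross = 8.5·76.0000 = 646.0000
Σcross = 437.5000 → A = |Σcross|/2 = 218.7500 mm²
Σ(r_i+r_j)·cross = 8656.2500 → first moment M = |Σ|/6 = 1442.7083
R_c = M/A = 1442.7083/218.7500 = 6.5952 mm
θ = 36° = 0.628319 rad
V = θ·R_c·A = 0.628319·6.5952·218.7500 = 906.480 mm³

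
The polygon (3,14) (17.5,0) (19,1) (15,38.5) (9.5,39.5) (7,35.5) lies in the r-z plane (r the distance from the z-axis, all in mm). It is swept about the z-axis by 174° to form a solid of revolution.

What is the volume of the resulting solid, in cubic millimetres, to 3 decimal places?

Profile (r,z), 6 vertices: (3,14) (17.5,0) (19,1) (15,38.5) (9.5,39.5) (7,35.5)
edge 0: (3,14)→(17.5,0)  cross = 3·0 − 17.5·14 = -245.0000; (r_i+r_j)·cross = 20.5·-245.0000 = -5022.5000
edge 1: (17.5,0)→(19,1)  cross = 17.5·1 − 19·0 = 17.5000; (r_i+r_j)·cross = 36.5·17.5000 = 638.7500
edge 2: (19,1)→(15,38.5)  cross = 19·38.5 − 15·1 = 716.5000; (r_i+r_j)·cross = 34·716.5000 = 24361.0000
edge 3: (15,38.5)→(9.5,39.5)  cross = 15·39.5 − 9.5·38.5 = 226.7500; (r_i+r_j)·cross = 24.5·226.7500 = 5555.3750
edge 4: (9.5,39.5)→(7,35.5)  cross = 9.5·35.5 − 7·39.5 = 60.7500; (r_i+r_j)·cross = 16.5·60.7500 = 1002.3750
edge 5: (7,35.5)→(3,14)  cross = 7·14 − 3·35.5 = -8.5000; (r_i+r_j)·cross = 10·-8.5000 = -85.0000
Σcross = 768.0000 → A = |Σcross|/2 = 384.0000 mm²
Σ(r_i+r_j)·cross = 26450.0000 → first moment M = |Σ|/6 = 4408.3333
R_c = M/A = 4408.3333/384.0000 = 11.4800 mm
θ = 174° = 3.036873 rad
V = θ·R_c·A = 3.036873·11.4800·384.0000 = 13387.548 mm³

Volume = 13387.548 mm³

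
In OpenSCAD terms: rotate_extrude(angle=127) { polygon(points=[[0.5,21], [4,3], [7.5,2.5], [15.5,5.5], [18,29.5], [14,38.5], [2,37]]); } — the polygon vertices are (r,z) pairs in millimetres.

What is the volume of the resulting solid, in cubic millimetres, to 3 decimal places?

Volume = 10203.094 mm³

Profile (r,z), 7 vertices: (0.5,21) (4,3) (7.5,2.5) (15.5,5.5) (18,29.5) (14,38.5) (2,37)
edge 0: (0.5,21)→(4,3)  cross = 0.5·3 − 4·21 = -82.5000; (r_i+r_j)·cross = 4.5·-82.5000 = -371.2500
edge 1: (4,3)→(7.5,2.5)  cross = 4·2.5 − 7.5·3 = -12.5000; (r_i+r_j)·cross = 11.5·-12.5000 = -143.7500
edge 2: (7.5,2.5)→(15.5,5.5)  cross = 7.5·5.5 − 15.5·2.5 = 2.5000; (r_i+r_j)·cross = 23·2.5000 = 57.5000
edge 3: (15.5,5.5)→(18,29.5)  cross = 15.5·29.5 − 18·5.5 = 358.2500; (r_i+r_j)·cross = 33.5·358.2500 = 12001.3750
edge 4: (18,29.5)→(14,38.5)  cross = 18·38.5 − 14·29.5 = 280.0000; (r_i+r_j)·cross = 32·280.0000 = 8960.0000
edge 5: (14,38.5)→(2,37)  cross = 14·37 − 2·38.5 = 441.0000; (r_i+r_j)·cross = 16·441.0000 = 7056.0000
edge 6: (2,37)→(0.5,21)  cross = 2·21 − 0.5·37 = 23.5000; (r_i+r_j)·cross = 2.5·23.5000 = 58.7500
Σcross = 1010.2500 → A = |Σcross|/2 = 505.1250 mm²
Σ(r_i+r_j)·cross = 27618.6250 → first moment M = |Σ|/6 = 4603.1042
R_c = M/A = 4603.1042/505.1250 = 9.1128 mm
θ = 127° = 2.216568 rad
V = θ·R_c·A = 2.216568·9.1128·505.1250 = 10203.094 mm³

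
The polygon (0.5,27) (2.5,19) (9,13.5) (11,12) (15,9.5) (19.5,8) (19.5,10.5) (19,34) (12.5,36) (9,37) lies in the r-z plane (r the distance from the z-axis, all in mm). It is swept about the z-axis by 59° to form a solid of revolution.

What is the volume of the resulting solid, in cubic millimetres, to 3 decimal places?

Profile (r,z), 10 vertices: (0.5,27) (2.5,19) (9,13.5) (11,12) (15,9.5) (19.5,8) (19.5,10.5) (19,34) (12.5,36) (9,37)
edge 0: (0.5,27)→(2.5,19)  cross = 0.5·19 − 2.5·27 = -58.0000; (r_i+r_j)·cross = 3·-58.0000 = -174.0000
edge 1: (2.5,19)→(9,13.5)  cross = 2.5·13.5 − 9·19 = -137.2500; (r_i+r_j)·cross = 11.5·-137.2500 = -1578.3750
edge 2: (9,13.5)→(11,12)  cross = 9·12 − 11·13.5 = -40.5000; (r_i+r_j)·cross = 20·-40.5000 = -810.0000
edge 3: (11,12)→(15,9.5)  cross = 11·9.5 − 15·12 = -75.5000; (r_i+r_j)·cross = 26·-75.5000 = -1963.0000
edge 4: (15,9.5)→(19.5,8)  cross = 15·8 − 19.5·9.5 = -65.2500; (r_i+r_j)·cross = 34.5·-65.2500 = -2251.1250
edge 5: (19.5,8)→(19.5,10.5)  cross = 19.5·10.5 − 19.5·8 = 48.7500; (r_i+r_j)·cross = 39·48.7500 = 1901.2500
edge 6: (19.5,10.5)→(19,34)  cross = 19.5·34 − 19·10.5 = 463.5000; (r_i+r_j)·cross = 38.5·463.5000 = 17844.7500
edge 7: (19,34)→(12.5,36)  cross = 19·36 − 12.5·34 = 259.0000; (r_i+r_j)·cross = 31.5·259.0000 = 8158.5000
edge 8: (12.5,36)→(9,37)  cross = 12.5·37 − 9·36 = 138.5000; (r_i+r_j)·cross = 21.5·138.5000 = 2977.7500
edge 9: (9,37)→(0.5,27)  cross = 9·27 − 0.5·37 = 224.5000; (r_i+r_j)·cross = 9.5·224.5000 = 2132.7500
Σcross = 757.7500 → A = |Σcross|/2 = 378.8750 mm²
Σ(r_i+r_j)·cross = 26238.5000 → first moment M = |Σ|/6 = 4373.0833
R_c = M/A = 4373.0833/378.8750 = 11.5423 mm
θ = 59° = 1.029744 rad
V = θ·R_c·A = 1.029744·11.5423·378.8750 = 4503.157 mm³

Volume = 4503.157 mm³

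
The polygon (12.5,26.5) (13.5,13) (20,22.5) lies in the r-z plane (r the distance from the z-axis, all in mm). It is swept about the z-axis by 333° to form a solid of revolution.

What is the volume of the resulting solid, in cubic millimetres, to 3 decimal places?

Volume = 4333.290 mm³

Profile (r,z), 3 vertices: (12.5,26.5) (13.5,13) (20,22.5)
edge 0: (12.5,26.5)→(13.5,13)  cross = 12.5·13 − 13.5·26.5 = -195.2500; (r_i+r_j)·cross = 26·-195.2500 = -5076.5000
edge 1: (13.5,13)→(20,22.5)  cross = 13.5·22.5 − 20·13 = 43.7500; (r_i+r_j)·cross = 33.5·43.7500 = 1465.6250
edge 2: (20,22.5)→(12.5,26.5)  cross = 20·26.5 − 12.5·22.5 = 248.7500; (r_i+r_j)·cross = 32.5·248.7500 = 8084.3750
Σcross = 97.2500 → A = |Σcross|/2 = 48.6250 mm²
Σ(r_i+r_j)·cross = 4473.5000 → first moment M = |Σ|/6 = 745.5833
R_c = M/A = 745.5833/48.6250 = 15.3333 mm
θ = 333° = 5.811946 rad
V = θ·R_c·A = 5.811946·15.3333·48.6250 = 4333.290 mm³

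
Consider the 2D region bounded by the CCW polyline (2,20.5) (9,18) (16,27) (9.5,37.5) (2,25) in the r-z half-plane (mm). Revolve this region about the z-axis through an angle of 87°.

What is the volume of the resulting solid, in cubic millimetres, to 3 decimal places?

Profile (r,z), 5 vertices: (2,20.5) (9,18) (16,27) (9.5,37.5) (2,25)
edge 0: (2,20.5)→(9,18)  cross = 2·18 − 9·20.5 = -148.5000; (r_i+r_j)·cross = 11·-148.5000 = -1633.5000
edge 1: (9,18)→(16,27)  cross = 9·27 − 16·18 = -45.0000; (r_i+r_j)·cross = 25·-45.0000 = -1125.0000
edge 2: (16,27)→(9.5,37.5)  cross = 16·37.5 − 9.5·27 = 343.5000; (r_i+r_j)·cross = 25.5·343.5000 = 8759.2500
edge 3: (9.5,37.5)→(2,25)  cross = 9.5·25 − 2·37.5 = 162.5000; (r_i+r_j)·cross = 11.5·162.5000 = 1868.7500
edge 4: (2,25)→(2,20.5)  cross = 2·20.5 − 2·25 = -9.0000; (r_i+r_j)·cross = 4·-9.0000 = -36.0000
Σcross = 303.5000 → A = |Σcross|/2 = 151.7500 mm²
Σ(r_i+r_j)·cross = 7833.5000 → first moment M = |Σ|/6 = 1305.5833
R_c = M/A = 1305.5833/151.7500 = 8.6035 mm
θ = 87° = 1.518436 rad
V = θ·R_c·A = 1.518436·8.6035·151.7500 = 1982.445 mm³

Volume = 1982.445 mm³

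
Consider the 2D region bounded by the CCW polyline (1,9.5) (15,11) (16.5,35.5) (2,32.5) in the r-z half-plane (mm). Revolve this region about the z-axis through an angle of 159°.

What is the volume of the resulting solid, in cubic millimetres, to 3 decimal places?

Profile (r,z), 4 vertices: (1,9.5) (15,11) (16.5,35.5) (2,32.5)
edge 0: (1,9.5)→(15,11)  cross = 1·11 − 15·9.5 = -131.5000; (r_i+r_j)·cross = 16·-131.5000 = -2104.0000
edge 1: (15,11)→(16.5,35.5)  cross = 15·35.5 − 16.5·11 = 351.0000; (r_i+r_j)·cross = 31.5·351.0000 = 11056.5000
edge 2: (16.5,35.5)→(2,32.5)  cross = 16.5·32.5 − 2·35.5 = 465.2500; (r_i+r_j)·cross = 18.5·465.2500 = 8607.1250
edge 3: (2,32.5)→(1,9.5)  cross = 2·9.5 − 1·32.5 = -13.5000; (r_i+r_j)·cross = 3·-13.5000 = -40.5000
Σcross = 671.2500 → A = |Σcross|/2 = 335.6250 mm²
Σ(r_i+r_j)·cross = 17519.1250 → first moment M = |Σ|/6 = 2919.8542
R_c = M/A = 2919.8542/335.6250 = 8.6998 mm
θ = 159° = 2.775074 rad
V = θ·R_c·A = 2.775074·8.6998·335.6250 = 8102.810 mm³

Volume = 8102.810 mm³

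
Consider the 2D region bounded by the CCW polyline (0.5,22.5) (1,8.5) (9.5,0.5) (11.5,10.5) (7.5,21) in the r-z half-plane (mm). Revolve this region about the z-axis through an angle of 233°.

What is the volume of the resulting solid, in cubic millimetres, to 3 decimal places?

Volume = 3702.147 mm³

Profile (r,z), 5 vertices: (0.5,22.5) (1,8.5) (9.5,0.5) (11.5,10.5) (7.5,21)
edge 0: (0.5,22.5)→(1,8.5)  cross = 0.5·8.5 − 1·22.5 = -18.2500; (r_i+r_j)·cross = 1.5·-18.2500 = -27.3750
edge 1: (1,8.5)→(9.5,0.5)  cross = 1·0.5 − 9.5·8.5 = -80.2500; (r_i+r_j)·cross = 10.5·-80.2500 = -842.6250
edge 2: (9.5,0.5)→(11.5,10.5)  cross = 9.5·10.5 − 11.5·0.5 = 94.0000; (r_i+r_j)·cross = 21·94.0000 = 1974.0000
edge 3: (11.5,10.5)→(7.5,21)  cross = 11.5·21 − 7.5·10.5 = 162.7500; (r_i+r_j)·cross = 19·162.7500 = 3092.2500
edge 4: (7.5,21)→(0.5,22.5)  cross = 7.5·22.5 − 0.5·21 = 158.2500; (r_i+r_j)·cross = 8·158.2500 = 1266.0000
Σcross = 316.5000 → A = |Σcross|/2 = 158.2500 mm²
Σ(r_i+r_j)·cross = 5462.2500 → first moment M = |Σ|/6 = 910.3750
R_c = M/A = 910.3750/158.2500 = 5.7528 mm
θ = 233° = 4.066617 rad
V = θ·R_c·A = 4.066617·5.7528·158.2500 = 3702.147 mm³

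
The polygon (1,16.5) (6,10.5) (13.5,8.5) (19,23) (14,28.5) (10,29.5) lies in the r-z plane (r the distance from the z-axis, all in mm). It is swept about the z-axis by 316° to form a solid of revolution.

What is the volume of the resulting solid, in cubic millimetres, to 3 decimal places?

Volume = 13107.314 mm³

Profile (r,z), 6 vertices: (1,16.5) (6,10.5) (13.5,8.5) (19,23) (14,28.5) (10,29.5)
edge 0: (1,16.5)→(6,10.5)  cross = 1·10.5 − 6·16.5 = -88.5000; (r_i+r_j)·cross = 7·-88.5000 = -619.5000
edge 1: (6,10.5)→(13.5,8.5)  cross = 6·8.5 − 13.5·10.5 = -90.7500; (r_i+r_j)·cross = 19.5·-90.7500 = -1769.6250
edge 2: (13.5,8.5)→(19,23)  cross = 13.5·23 − 19·8.5 = 149.0000; (r_i+r_j)·cross = 32.5·149.0000 = 4842.5000
edge 3: (19,23)→(14,28.5)  cross = 19·28.5 − 14·23 = 219.5000; (r_i+r_j)·cross = 33·219.5000 = 7243.5000
edge 4: (14,28.5)→(10,29.5)  cross = 14·29.5 − 10·28.5 = 128.0000; (r_i+r_j)·cross = 24·128.0000 = 3072.0000
edge 5: (10,29.5)→(1,16.5)  cross = 10·16.5 − 1·29.5 = 135.5000; (r_i+r_j)·cross = 11·135.5000 = 1490.5000
Σcross = 452.7500 → A = |Σcross|/2 = 226.3750 mm²
Σ(r_i+r_j)·cross = 14259.3750 → first moment M = |Σ|/6 = 2376.5625
R_c = M/A = 2376.5625/226.3750 = 10.4983 mm
θ = 316° = 5.515240 rad
V = θ·R_c·A = 5.515240·10.4983·226.3750 = 13107.314 mm³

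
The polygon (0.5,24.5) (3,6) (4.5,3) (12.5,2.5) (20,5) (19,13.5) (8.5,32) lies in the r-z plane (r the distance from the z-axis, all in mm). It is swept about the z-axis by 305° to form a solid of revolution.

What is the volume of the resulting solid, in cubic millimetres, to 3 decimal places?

Profile (r,z), 7 vertices: (0.5,24.5) (3,6) (4.5,3) (12.5,2.5) (20,5) (19,13.5) (8.5,32)
edge 0: (0.5,24.5)→(3,6)  cross = 0.5·6 − 3·24.5 = -70.5000; (r_i+r_j)·cross = 3.5·-70.5000 = -246.7500
edge 1: (3,6)→(4.5,3)  cross = 3·3 − 4.5·6 = -18.0000; (r_i+r_j)·cross = 7.5·-18.0000 = -135.0000
edge 2: (4.5,3)→(12.5,2.5)  cross = 4.5·2.5 − 12.5·3 = -26.2500; (r_i+r_j)·cross = 17·-26.2500 = -446.2500
edge 3: (12.5,2.5)→(20,5)  cross = 12.5·5 − 20·2.5 = 12.5000; (r_i+r_j)·cross = 32.5·12.5000 = 406.2500
edge 4: (20,5)→(19,13.5)  cross = 20·13.5 − 19·5 = 175.0000; (r_i+r_j)·cross = 39·175.0000 = 6825.0000
edge 5: (19,13.5)→(8.5,32)  cross = 19·32 − 8.5·13.5 = 493.2500; (r_i+r_j)·cross = 27.5·493.2500 = 13564.3750
edge 6: (8.5,32)→(0.5,24.5)  cross = 8.5·24.5 − 0.5·32 = 192.2500; (r_i+r_j)·cross = 9·192.2500 = 1730.2500
Σcross = 758.2500 → A = |Σcross|/2 = 379.1250 mm²
Σ(r_i+r_j)·cross = 21697.8750 → first moment M = |Σ|/6 = 3616.3125
R_c = M/A = 3616.3125/379.1250 = 9.5386 mm
θ = 305° = 5.323254 rad
V = θ·R_c·A = 5.323254·9.5386·379.1250 = 19250.551 mm³

Volume = 19250.551 mm³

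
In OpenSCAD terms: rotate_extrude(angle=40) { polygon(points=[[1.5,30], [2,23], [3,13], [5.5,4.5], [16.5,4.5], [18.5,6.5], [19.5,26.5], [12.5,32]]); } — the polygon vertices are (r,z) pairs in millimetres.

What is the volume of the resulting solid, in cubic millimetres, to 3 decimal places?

Profile (r,z), 8 vertices: (1.5,30) (2,23) (3,13) (5.5,4.5) (16.5,4.5) (18.5,6.5) (19.5,26.5) (12.5,32)
edge 0: (1.5,30)→(2,23)  cross = 1.5·23 − 2·30 = -25.5000; (r_i+r_j)·cross = 3.5·-25.5000 = -89.2500
edge 1: (2,23)→(3,13)  cross = 2·13 − 3·23 = -43.0000; (r_i+r_j)·cross = 5·-43.0000 = -215.0000
edge 2: (3,13)→(5.5,4.5)  cross = 3·4.5 − 5.5·13 = -58.0000; (r_i+r_j)·cross = 8.5·-58.0000 = -493.0000
edge 3: (5.5,4.5)→(16.5,4.5)  cross = 5.5·4.5 − 16.5·4.5 = -49.5000; (r_i+r_j)·cross = 22·-49.5000 = -1089.0000
edge 4: (16.5,4.5)→(18.5,6.5)  cross = 16.5·6.5 − 18.5·4.5 = 24.0000; (r_i+r_j)·cross = 35·24.0000 = 840.0000
edge 5: (18.5,6.5)→(19.5,26.5)  cross = 18.5·26.5 − 19.5·6.5 = 363.5000; (r_i+r_j)·cross = 38·363.5000 = 13813.0000
edge 6: (19.5,26.5)→(12.5,32)  cross = 19.5·32 − 12.5·26.5 = 292.7500; (r_i+r_j)·cross = 32·292.7500 = 9368.0000
edge 7: (12.5,32)→(1.5,30)  cross = 12.5·30 − 1.5·32 = 327.0000; (r_i+r_j)·cross = 14·327.0000 = 4578.0000
Σcross = 831.2500 → A = |Σcross|/2 = 415.6250 mm²
Σ(r_i+r_j)·cross = 26712.7500 → first moment M = |Σ|/6 = 4452.1250
R_c = M/A = 4452.1250/415.6250 = 10.7119 mm
θ = 40° = 0.698132 rad
V = θ·R_c·A = 0.698132·10.7119·415.6250 = 3108.170 mm³

Volume = 3108.170 mm³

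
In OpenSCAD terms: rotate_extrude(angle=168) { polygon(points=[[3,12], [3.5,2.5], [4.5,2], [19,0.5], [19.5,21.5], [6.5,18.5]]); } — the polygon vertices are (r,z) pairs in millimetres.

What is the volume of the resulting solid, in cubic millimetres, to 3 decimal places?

Profile (r,z), 6 vertices: (3,12) (3.5,2.5) (4.5,2) (19,0.5) (19.5,21.5) (6.5,18.5)
edge 0: (3,12)→(3.5,2.5)  cross = 3·2.5 − 3.5·12 = -34.5000; (r_i+r_j)·cross = 6.5·-34.5000 = -224.2500
edge 1: (3.5,2.5)→(4.5,2)  cross = 3.5·2 − 4.5·2.5 = -4.2500; (r_i+r_j)·cross = 8·-4.2500 = -34.0000
edge 2: (4.5,2)→(19,0.5)  cross = 4.5·0.5 − 19·2 = -35.7500; (r_i+r_j)·cross = 23.5·-35.7500 = -840.1250
edge 3: (19,0.5)→(19.5,21.5)  cross = 19·21.5 − 19.5·0.5 = 398.7500; (r_i+r_j)·cross = 38.5·398.7500 = 15351.8750
edge 4: (19.5,21.5)→(6.5,18.5)  cross = 19.5·18.5 − 6.5·21.5 = 221.0000; (r_i+r_j)·cross = 26·221.0000 = 5746.0000
edge 5: (6.5,18.5)→(3,12)  cross = 6.5·12 − 3·18.5 = 22.5000; (r_i+r_j)·cross = 9.5·22.5000 = 213.7500
Σcross = 567.7500 → A = |Σcross|/2 = 283.8750 mm²
Σ(r_i+r_j)·cross = 20213.2500 → first moment M = |Σ|/6 = 3368.8750
R_c = M/A = 3368.8750/283.8750 = 11.8675 mm
θ = 168° = 2.932153 rad
V = θ·R_c·A = 2.932153·11.8675·283.8750 = 9878.057 mm³

Volume = 9878.057 mm³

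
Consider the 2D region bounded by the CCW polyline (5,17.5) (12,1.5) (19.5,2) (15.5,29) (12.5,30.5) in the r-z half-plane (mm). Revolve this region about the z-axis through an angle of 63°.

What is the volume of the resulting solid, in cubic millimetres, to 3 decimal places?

Volume = 3545.340 mm³

Profile (r,z), 5 vertices: (5,17.5) (12,1.5) (19.5,2) (15.5,29) (12.5,30.5)
edge 0: (5,17.5)→(12,1.5)  cross = 5·1.5 − 12·17.5 = -202.5000; (r_i+r_j)·cross = 17·-202.5000 = -3442.5000
edge 1: (12,1.5)→(19.5,2)  cross = 12·2 − 19.5·1.5 = -5.2500; (r_i+r_j)·cross = 31.5·-5.2500 = -165.3750
edge 2: (19.5,2)→(15.5,29)  cross = 19.5·29 − 15.5·2 = 534.5000; (r_i+r_j)·cross = 35·534.5000 = 18707.5000
edge 3: (15.5,29)→(12.5,30.5)  cross = 15.5·30.5 − 12.5·29 = 110.2500; (r_i+r_j)·cross = 28·110.2500 = 3087.0000
edge 4: (12.5,30.5)→(5,17.5)  cross = 12.5·17.5 − 5·30.5 = 66.2500; (r_i+r_j)·cross = 17.5·66.2500 = 1159.3750
Σcross = 503.2500 → A = |Σcross|/2 = 251.6250 mm²
Σ(r_i+r_j)·cross = 19346.0000 → first moment M = |Σ|/6 = 3224.3333
R_c = M/A = 3224.3333/251.6250 = 12.8140 mm
θ = 63° = 1.099557 rad
V = θ·R_c·A = 1.099557·12.8140·251.6250 = 3545.340 mm³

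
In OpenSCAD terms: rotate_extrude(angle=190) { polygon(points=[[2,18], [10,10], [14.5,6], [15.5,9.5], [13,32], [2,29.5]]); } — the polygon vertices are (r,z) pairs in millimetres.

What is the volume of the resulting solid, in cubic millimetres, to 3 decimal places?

Volume = 6995.229 mm³

Profile (r,z), 6 vertices: (2,18) (10,10) (14.5,6) (15.5,9.5) (13,32) (2,29.5)
edge 0: (2,18)→(10,10)  cross = 2·10 − 10·18 = -160.0000; (r_i+r_j)·cross = 12·-160.0000 = -1920.0000
edge 1: (10,10)→(14.5,6)  cross = 10·6 − 14.5·10 = -85.0000; (r_i+r_j)·cross = 24.5·-85.0000 = -2082.5000
edge 2: (14.5,6)→(15.5,9.5)  cross = 14.5·9.5 − 15.5·6 = 44.7500; (r_i+r_j)·cross = 30·44.7500 = 1342.5000
edge 3: (15.5,9.5)→(13,32)  cross = 15.5·32 − 13·9.5 = 372.5000; (r_i+r_j)·cross = 28.5·372.5000 = 10616.2500
edge 4: (13,32)→(2,29.5)  cross = 13·29.5 − 2·32 = 319.5000; (r_i+r_j)·cross = 15·319.5000 = 4792.5000
edge 5: (2,29.5)→(2,18)  cross = 2·18 − 2·29.5 = -23.0000; (r_i+r_j)·cross = 4·-23.0000 = -92.0000
Σcross = 468.7500 → A = |Σcross|/2 = 234.3750 mm²
Σ(r_i+r_j)·cross = 12656.7500 → first moment M = |Σ|/6 = 2109.4583
R_c = M/A = 2109.4583/234.3750 = 9.0004 mm
θ = 190° = 3.316126 rad
V = θ·R_c·A = 3.316126·9.0004·234.3750 = 6995.229 mm³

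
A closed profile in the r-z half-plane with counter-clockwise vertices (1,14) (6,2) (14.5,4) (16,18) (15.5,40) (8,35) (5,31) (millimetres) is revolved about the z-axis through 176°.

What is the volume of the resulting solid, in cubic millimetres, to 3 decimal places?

Volume = 11834.158 mm³

Profile (r,z), 7 vertices: (1,14) (6,2) (14.5,4) (16,18) (15.5,40) (8,35) (5,31)
edge 0: (1,14)→(6,2)  cross = 1·2 − 6·14 = -82.0000; (r_i+r_j)·cross = 7·-82.0000 = -574.0000
edge 1: (6,2)→(14.5,4)  cross = 6·4 − 14.5·2 = -5.0000; (r_i+r_j)·cross = 20.5·-5.0000 = -102.5000
edge 2: (14.5,4)→(16,18)  cross = 14.5·18 − 16·4 = 197.0000; (r_i+r_j)·cross = 30.5·197.0000 = 6008.5000
edge 3: (16,18)→(15.5,40)  cross = 16·40 − 15.5·18 = 361.0000; (r_i+r_j)·cross = 31.5·361.0000 = 11371.5000
edge 4: (15.5,40)→(8,35)  cross = 15.5·35 − 8·40 = 222.5000; (r_i+r_j)·cross = 23.5·222.5000 = 5228.7500
edge 5: (8,35)→(5,31)  cross = 8·31 − 5·35 = 73.0000; (r_i+r_j)·cross = 13·73.0000 = 949.0000
edge 6: (5,31)→(1,14)  cross = 5·14 − 1·31 = 39.0000; (r_i+r_j)·cross = 6·39.0000 = 234.0000
Σcross = 805.5000 → A = |Σcross|/2 = 402.7500 mm²
Σ(r_i+r_j)·cross = 23115.2500 → first moment M = |Σ|/6 = 3852.5417
R_c = M/A = 3852.5417/402.7500 = 9.5656 mm
θ = 176° = 3.071779 rad
V = θ·R_c·A = 3.071779·9.5656·402.7500 = 11834.158 mm³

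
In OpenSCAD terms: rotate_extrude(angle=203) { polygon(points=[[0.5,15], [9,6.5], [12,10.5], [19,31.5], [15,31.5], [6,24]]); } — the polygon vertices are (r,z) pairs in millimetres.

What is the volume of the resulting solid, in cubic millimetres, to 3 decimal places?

Volume = 7682.666 mm³

Profile (r,z), 6 vertices: (0.5,15) (9,6.5) (12,10.5) (19,31.5) (15,31.5) (6,24)
edge 0: (0.5,15)→(9,6.5)  cross = 0.5·6.5 − 9·15 = -131.7500; (r_i+r_j)·cross = 9.5·-131.7500 = -1251.6250
edge 1: (9,6.5)→(12,10.5)  cross = 9·10.5 − 12·6.5 = 16.5000; (r_i+r_j)·cross = 21·16.5000 = 346.5000
edge 2: (12,10.5)→(19,31.5)  cross = 12·31.5 − 19·10.5 = 178.5000; (r_i+r_j)·cross = 31·178.5000 = 5533.5000
edge 3: (19,31.5)→(15,31.5)  cross = 19·31.5 − 15·31.5 = 126.0000; (r_i+r_j)·cross = 34·126.0000 = 4284.0000
edge 4: (15,31.5)→(6,24)  cross = 15·24 − 6·31.5 = 171.0000; (r_i+r_j)·cross = 21·171.0000 = 3591.0000
edge 5: (6,24)→(0.5,15)  cross = 6·15 − 0.5·24 = 78.0000; (r_i+r_j)·cross = 6.5·78.0000 = 507.0000
Σcross = 438.2500 → A = |Σcross|/2 = 219.1250 mm²
Σ(r_i+r_j)·cross = 13010.3750 → first moment M = |Σ|/6 = 2168.3958
R_c = M/A = 2168.3958/219.1250 = 9.8957 mm
θ = 203° = 3.543018 rad
V = θ·R_c·A = 3.543018·9.8957·219.1250 = 7682.666 mm³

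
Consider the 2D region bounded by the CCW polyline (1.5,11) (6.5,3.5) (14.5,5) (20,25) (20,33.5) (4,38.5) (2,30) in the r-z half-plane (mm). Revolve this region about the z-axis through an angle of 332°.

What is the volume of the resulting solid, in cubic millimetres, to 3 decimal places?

Volume = 29343.796 mm³

Profile (r,z), 7 vertices: (1.5,11) (6.5,3.5) (14.5,5) (20,25) (20,33.5) (4,38.5) (2,30)
edge 0: (1.5,11)→(6.5,3.5)  cross = 1.5·3.5 − 6.5·11 = -66.2500; (r_i+r_j)·cross = 8·-66.2500 = -530.0000
edge 1: (6.5,3.5)→(14.5,5)  cross = 6.5·5 − 14.5·3.5 = -18.2500; (r_i+r_j)·cross = 21·-18.2500 = -383.2500
edge 2: (14.5,5)→(20,25)  cross = 14.5·25 − 20·5 = 262.5000; (r_i+r_j)·cross = 34.5·262.5000 = 9056.2500
edge 3: (20,25)→(20,33.5)  cross = 20·33.5 − 20·25 = 170.0000; (r_i+r_j)·cross = 40·170.0000 = 6800.0000
edge 4: (20,33.5)→(4,38.5)  cross = 20·38.5 − 4·33.5 = 636.0000; (r_i+r_j)·cross = 24·636.0000 = 15264.0000
edge 5: (4,38.5)→(2,30)  cross = 4·30 − 2·38.5 = 43.0000; (r_i+r_j)·cross = 6·43.0000 = 258.0000
edge 6: (2,30)→(1.5,11)  cross = 2·11 − 1.5·30 = -23.0000; (r_i+r_j)·cross = 3.5·-23.0000 = -80.5000
Σcross = 1004.0000 → A = |Σcross|/2 = 502.0000 mm²
Σ(r_i+r_j)·cross = 30384.5000 → first moment M = |Σ|/6 = 5064.0833
R_c = M/A = 5064.0833/502.0000 = 10.0878 mm
θ = 332° = 5.794493 rad
V = θ·R_c·A = 5.794493·10.0878·502.0000 = 29343.796 mm³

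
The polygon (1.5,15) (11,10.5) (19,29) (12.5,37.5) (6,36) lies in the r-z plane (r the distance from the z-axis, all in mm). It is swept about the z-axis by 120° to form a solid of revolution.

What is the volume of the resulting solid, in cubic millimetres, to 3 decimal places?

Profile (r,z), 5 vertices: (1.5,15) (11,10.5) (19,29) (12.5,37.5) (6,36)
edge 0: (1.5,15)→(11,10.5)  cross = 1.5·10.5 − 11·15 = -149.2500; (r_i+r_j)·cross = 12.5·-149.2500 = -1865.6250
edge 1: (11,10.5)→(19,29)  cross = 11·29 − 19·10.5 = 119.5000; (r_i+r_j)·cross = 30·119.5000 = 3585.0000
edge 2: (19,29)→(12.5,37.5)  cross = 19·37.5 − 12.5·29 = 350.0000; (r_i+r_j)·cross = 31.5·350.0000 = 11025.0000
edge 3: (12.5,37.5)→(6,36)  cross = 12.5·36 − 6·37.5 = 225.0000; (r_i+r_j)·cross = 18.5·225.0000 = 4162.5000
edge 4: (6,36)→(1.5,15)  cross = 6·15 − 1.5·36 = 36.0000; (r_i+r_j)·cross = 7.5·36.0000 = 270.0000
Σcross = 581.2500 → A = |Σcross|/2 = 290.6250 mm²
Σ(r_i+r_j)·cross = 17176.8750 → first moment M = |Σ|/6 = 2862.8125
R_c = M/A = 2862.8125/290.6250 = 9.8505 mm
θ = 120° = 2.094395 rad
V = θ·R_c·A = 2.094395·9.8505·290.6250 = 5995.860 mm³

Volume = 5995.860 mm³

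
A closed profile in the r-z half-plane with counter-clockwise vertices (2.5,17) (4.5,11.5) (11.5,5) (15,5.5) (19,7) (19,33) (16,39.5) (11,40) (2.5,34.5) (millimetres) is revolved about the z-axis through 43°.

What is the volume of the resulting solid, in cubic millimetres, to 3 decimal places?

Volume = 4162.461 mm³

Profile (r,z), 9 vertices: (2.5,17) (4.5,11.5) (11.5,5) (15,5.5) (19,7) (19,33) (16,39.5) (11,40) (2.5,34.5)
edge 0: (2.5,17)→(4.5,11.5)  cross = 2.5·11.5 − 4.5·17 = -47.7500; (r_i+r_j)·cross = 7·-47.7500 = -334.2500
edge 1: (4.5,11.5)→(11.5,5)  cross = 4.5·5 − 11.5·11.5 = -109.7500; (r_i+r_j)·cross = 16·-109.7500 = -1756.0000
edge 2: (11.5,5)→(15,5.5)  cross = 11.5·5.5 − 15·5 = -11.7500; (r_i+r_j)·cross = 26.5·-11.7500 = -311.3750
edge 3: (15,5.5)→(19,7)  cross = 15·7 − 19·5.5 = 0.5000; (r_i+r_j)·cross = 34·0.5000 = 17.0000
edge 4: (19,7)→(19,33)  cross = 19·33 − 19·7 = 494.0000; (r_i+r_j)·cross = 38·494.0000 = 18772.0000
edge 5: (19,33)→(16,39.5)  cross = 19·39.5 − 16·33 = 222.5000; (r_i+r_j)·cross = 35·222.5000 = 7787.5000
edge 6: (16,39.5)→(11,40)  cross = 16·40 − 11·39.5 = 205.5000; (r_i+r_j)·cross = 27·205.5000 = 5548.5000
edge 7: (11,40)→(2.5,34.5)  cross = 11·34.5 − 2.5·40 = 279.5000; (r_i+r_j)·cross = 13.5·279.5000 = 3773.2500
edge 8: (2.5,34.5)→(2.5,17)  cross = 2.5·17 − 2.5·34.5 = -43.7500; (r_i+r_j)·cross = 5·-43.7500 = -218.7500
Σcross = 989.0000 → A = |Σcross|/2 = 494.5000 mm²
Σ(r_i+r_j)·cross = 33277.8750 → first moment M = |Σ|/6 = 5546.3125
R_c = M/A = 5546.3125/494.5000 = 11.2160 mm
θ = 43° = 0.750492 rad
V = θ·R_c·A = 0.750492·11.2160·494.5000 = 4162.461 mm³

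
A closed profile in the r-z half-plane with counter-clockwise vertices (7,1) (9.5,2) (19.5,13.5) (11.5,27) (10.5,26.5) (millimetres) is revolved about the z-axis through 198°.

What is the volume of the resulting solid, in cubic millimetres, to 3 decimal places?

Volume = 6667.441 mm³

Profile (r,z), 5 vertices: (7,1) (9.5,2) (19.5,13.5) (11.5,27) (10.5,26.5)
edge 0: (7,1)→(9.5,2)  cross = 7·2 − 9.5·1 = 4.5000; (r_i+r_j)·cross = 16.5·4.5000 = 74.2500
edge 1: (9.5,2)→(19.5,13.5)  cross = 9.5·13.5 − 19.5·2 = 89.2500; (r_i+r_j)·cross = 29·89.2500 = 2588.2500
edge 2: (19.5,13.5)→(11.5,27)  cross = 19.5·27 − 11.5·13.5 = 371.2500; (r_i+r_j)·cross = 31·371.2500 = 11508.7500
edge 3: (11.5,27)→(10.5,26.5)  cross = 11.5·26.5 − 10.5·27 = 21.2500; (r_i+r_j)·cross = 22·21.2500 = 467.5000
edge 4: (10.5,26.5)→(7,1)  cross = 10.5·1 − 7·26.5 = -175.0000; (r_i+r_j)·cross = 17.5·-175.0000 = -3062.5000
Σcross = 311.2500 → A = |Σcross|/2 = 155.6250 mm²
Σ(r_i+r_j)·cross = 11576.2500 → first moment M = |Σ|/6 = 1929.3750
R_c = M/A = 1929.3750/155.6250 = 12.3976 mm
θ = 198° = 3.455752 rad
V = θ·R_c·A = 3.455752·12.3976·155.6250 = 6667.441 mm³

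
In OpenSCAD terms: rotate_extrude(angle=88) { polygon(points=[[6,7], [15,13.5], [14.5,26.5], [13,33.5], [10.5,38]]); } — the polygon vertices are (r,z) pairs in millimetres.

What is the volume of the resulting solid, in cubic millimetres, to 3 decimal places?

Volume = 2591.974 mm³

Profile (r,z), 5 vertices: (6,7) (15,13.5) (14.5,26.5) (13,33.5) (10.5,38)
edge 0: (6,7)→(15,13.5)  cross = 6·13.5 − 15·7 = -24.0000; (r_i+r_j)·cross = 21·-24.0000 = -504.0000
edge 1: (15,13.5)→(14.5,26.5)  cross = 15·26.5 − 14.5·13.5 = 201.7500; (r_i+r_j)·cross = 29.5·201.7500 = 5951.6250
edge 2: (14.5,26.5)→(13,33.5)  cross = 14.5·33.5 − 13·26.5 = 141.2500; (r_i+r_j)·cross = 27.5·141.2500 = 3884.3750
edge 3: (13,33.5)→(10.5,38)  cross = 13·38 − 10.5·33.5 = 142.2500; (r_i+r_j)·cross = 23.5·142.2500 = 3342.8750
edge 4: (10.5,38)→(6,7)  cross = 10.5·7 − 6·38 = -154.5000; (r_i+r_j)·cross = 16.5·-154.5000 = -2549.2500
Σcross = 306.7500 → A = |Σcross|/2 = 153.3750 mm²
Σ(r_i+r_j)·cross = 10125.6250 → first moment M = |Σ|/6 = 1687.6042
R_c = M/A = 1687.6042/153.3750 = 11.0031 mm
θ = 88° = 1.535890 rad
V = θ·R_c·A = 1.535890·11.0031·153.3750 = 2591.974 mm³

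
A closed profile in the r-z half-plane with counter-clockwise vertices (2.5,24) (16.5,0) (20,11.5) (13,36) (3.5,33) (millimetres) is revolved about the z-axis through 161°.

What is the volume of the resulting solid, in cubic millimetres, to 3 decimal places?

Profile (r,z), 5 vertices: (2.5,24) (16.5,0) (20,11.5) (13,36) (3.5,33)
edge 0: (2.5,24)→(16.5,0)  cross = 2.5·0 − 16.5·24 = -396.0000; (r_i+r_j)·cross = 19·-396.0000 = -7524.0000
edge 1: (16.5,0)→(20,11.5)  cross = 16.5·11.5 − 20·0 = 189.7500; (r_i+r_j)·cross = 36.5·189.7500 = 6925.8750
edge 2: (20,11.5)→(13,36)  cross = 20·36 − 13·11.5 = 570.5000; (r_i+r_j)·cross = 33·570.5000 = 18826.5000
edge 3: (13,36)→(3.5,33)  cross = 13·33 − 3.5·36 = 303.0000; (r_i+r_j)·cross = 16.5·303.0000 = 4999.5000
edge 4: (3.5,33)→(2.5,24)  cross = 3.5·24 − 2.5·33 = 1.5000; (r_i+r_j)·cross = 6·1.5000 = 9.0000
Σcross = 668.7500 → A = |Σcross|/2 = 334.3750 mm²
Σ(r_i+r_j)·cross = 23236.8750 → first moment M = |Σ|/6 = 3872.8125
R_c = M/A = 3872.8125/334.3750 = 11.5822 mm
θ = 161° = 2.809980 rad
V = θ·R_c·A = 2.809980·11.5822·334.3750 = 10882.526 mm³

Volume = 10882.526 mm³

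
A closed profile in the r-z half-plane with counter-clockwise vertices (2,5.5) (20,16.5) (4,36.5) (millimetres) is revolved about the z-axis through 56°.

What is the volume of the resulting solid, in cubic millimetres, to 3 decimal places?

Profile (r,z), 3 vertices: (2,5.5) (20,16.5) (4,36.5)
edge 0: (2,5.5)→(20,16.5)  cross = 2·16.5 − 20·5.5 = -77.0000; (r_i+r_j)·cross = 22·-77.0000 = -1694.0000
edge 1: (20,16.5)→(4,36.5)  cross = 20·36.5 − 4·16.5 = 664.0000; (r_i+r_j)·cross = 24·664.0000 = 15936.0000
edge 2: (4,36.5)→(2,5.5)  cross = 4·5.5 − 2·36.5 = -51.0000; (r_i+r_j)·cross = 6·-51.0000 = -306.0000
Σcross = 536.0000 → A = |Σcross|/2 = 268.0000 mm²
Σ(r_i+r_j)·cross = 13936.0000 → first moment M = |Σ|/6 = 2322.6667
R_c = M/A = 2322.6667/268.0000 = 8.6667 mm
θ = 56° = 0.977384 rad
V = θ·R_c·A = 0.977384·8.6667·268.0000 = 2270.138 mm³

Volume = 2270.138 mm³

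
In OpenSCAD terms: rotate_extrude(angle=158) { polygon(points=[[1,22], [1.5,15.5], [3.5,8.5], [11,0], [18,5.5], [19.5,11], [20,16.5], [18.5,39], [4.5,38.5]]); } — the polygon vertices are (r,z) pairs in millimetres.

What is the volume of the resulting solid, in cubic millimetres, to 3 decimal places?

Volume = 17706.507 mm³

Profile (r,z), 9 vertices: (1,22) (1.5,15.5) (3.5,8.5) (11,0) (18,5.5) (19.5,11) (20,16.5) (18.5,39) (4.5,38.5)
edge 0: (1,22)→(1.5,15.5)  cross = 1·15.5 − 1.5·22 = -17.5000; (r_i+r_j)·cross = 2.5·-17.5000 = -43.7500
edge 1: (1.5,15.5)→(3.5,8.5)  cross = 1.5·8.5 − 3.5·15.5 = -41.5000; (r_i+r_j)·cross = 5·-41.5000 = -207.5000
edge 2: (3.5,8.5)→(11,0)  cross = 3.5·0 − 11·8.5 = -93.5000; (r_i+r_j)·cross = 14.5·-93.5000 = -1355.7500
edge 3: (11,0)→(18,5.5)  cross = 11·5.5 − 18·0 = 60.5000; (r_i+r_j)·cross = 29·60.5000 = 1754.5000
edge 4: (18,5.5)→(19.5,11)  cross = 18·11 − 19.5·5.5 = 90.7500; (r_i+r_j)·cross = 37.5·90.7500 = 3403.1250
edge 5: (19.5,11)→(20,16.5)  cross = 19.5·16.5 − 20·11 = 101.7500; (r_i+r_j)·cross = 39.5·101.7500 = 4019.1250
edge 6: (20,16.5)→(18.5,39)  cross = 20·39 − 18.5·16.5 = 474.7500; (r_i+r_j)·cross = 38.5·474.7500 = 18277.8750
edge 7: (18.5,39)→(4.5,38.5)  cross = 18.5·38.5 − 4.5·39 = 536.7500; (r_i+r_j)·cross = 23·536.7500 = 12345.2500
edge 8: (4.5,38.5)→(1,22)  cross = 4.5·22 − 1·38.5 = 60.5000; (r_i+r_j)·cross = 5.5·60.5000 = 332.7500
Σcross = 1172.5000 → A = |Σcross|/2 = 586.2500 mm²
Σ(r_i+r_j)·cross = 38525.6250 → first moment M = |Σ|/6 = 6420.9375
R_c = M/A = 6420.9375/586.2500 = 10.9526 mm
θ = 158° = 2.757620 rad
V = θ·R_c·A = 2.757620·10.9526·586.2500 = 17706.507 mm³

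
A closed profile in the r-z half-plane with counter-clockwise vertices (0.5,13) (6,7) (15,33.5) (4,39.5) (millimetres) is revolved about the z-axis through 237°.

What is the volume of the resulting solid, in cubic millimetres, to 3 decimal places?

Profile (r,z), 4 vertices: (0.5,13) (6,7) (15,33.5) (4,39.5)
edge 0: (0.5,13)→(6,7)  cross = 0.5·7 − 6·13 = -74.5000; (r_i+r_j)·cross = 6.5·-74.5000 = -484.2500
edge 1: (6,7)→(15,33.5)  cross = 6·33.5 − 15·7 = 96.0000; (r_i+r_j)·cross = 21·96.0000 = 2016.0000
edge 2: (15,33.5)→(4,39.5)  cross = 15·39.5 − 4·33.5 = 458.5000; (r_i+r_j)·cross = 19·458.5000 = 8711.5000
edge 3: (4,39.5)→(0.5,13)  cross = 4·13 − 0.5·39.5 = 32.2500; (r_i+r_j)·cross = 4.5·32.2500 = 145.1250
Σcross = 512.2500 → A = |Σcross|/2 = 256.1250 mm²
Σ(r_i+r_j)·cross = 10388.3750 → first moment M = |Σ|/6 = 1731.3958
R_c = M/A = 1731.3958/256.1250 = 6.7600 mm
θ = 237° = 4.136430 rad
V = θ·R_c·A = 4.136430·6.7600·256.1250 = 7161.798 mm³

Volume = 7161.798 mm³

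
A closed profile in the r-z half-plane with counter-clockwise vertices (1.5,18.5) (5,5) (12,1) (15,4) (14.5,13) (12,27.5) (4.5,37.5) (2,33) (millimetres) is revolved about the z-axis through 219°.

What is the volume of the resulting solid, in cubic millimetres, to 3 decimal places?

Profile (r,z), 8 vertices: (1.5,18.5) (5,5) (12,1) (15,4) (14.5,13) (12,27.5) (4.5,37.5) (2,33)
edge 0: (1.5,18.5)→(5,5)  cross = 1.5·5 − 5·18.5 = -85.0000; (r_i+r_j)·cross = 6.5·-85.0000 = -552.5000
edge 1: (5,5)→(12,1)  cross = 5·1 − 12·5 = -55.0000; (r_i+r_j)·cross = 17·-55.0000 = -935.0000
edge 2: (12,1)→(15,4)  cross = 12·4 − 15·1 = 33.0000; (r_i+r_j)·cross = 27·33.0000 = 891.0000
edge 3: (15,4)→(14.5,13)  cross = 15·13 − 14.5·4 = 137.0000; (r_i+r_j)·cross = 29.5·137.0000 = 4041.5000
edge 4: (14.5,13)→(12,27.5)  cross = 14.5·27.5 − 12·13 = 242.7500; (r_i+r_j)·cross = 26.5·242.7500 = 6432.8750
edge 5: (12,27.5)→(4.5,37.5)  cross = 12·37.5 − 4.5·27.5 = 326.2500; (r_i+r_j)·cross = 16.5·326.2500 = 5383.1250
edge 6: (4.5,37.5)→(2,33)  cross = 4.5·33 − 2·37.5 = 73.5000; (r_i+r_j)·cross = 6.5·73.5000 = 477.7500
edge 7: (2,33)→(1.5,18.5)  cross = 2·18.5 − 1.5·33 = -12.5000; (r_i+r_j)·cross = 3.5·-12.5000 = -43.7500
Σcross = 660.0000 → A = |Σcross|/2 = 330.0000 mm²
Σ(r_i+r_j)·cross = 15695.0000 → first moment M = |Σ|/6 = 2615.8333
R_c = M/A = 2615.8333/330.0000 = 7.9268 mm
θ = 219° = 3.822271 rad
V = θ·R_c·A = 3.822271·7.9268·330.0000 = 9998.424 mm³

Volume = 9998.424 mm³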